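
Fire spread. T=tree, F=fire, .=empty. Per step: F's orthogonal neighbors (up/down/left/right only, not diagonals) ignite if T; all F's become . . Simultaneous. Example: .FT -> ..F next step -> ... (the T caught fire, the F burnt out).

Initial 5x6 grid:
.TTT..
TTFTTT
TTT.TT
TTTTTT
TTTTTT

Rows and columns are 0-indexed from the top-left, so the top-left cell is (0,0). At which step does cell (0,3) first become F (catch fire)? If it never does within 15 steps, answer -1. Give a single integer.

Step 1: cell (0,3)='T' (+4 fires, +1 burnt)
Step 2: cell (0,3)='F' (+6 fires, +4 burnt)
  -> target ignites at step 2
Step 3: cell (0,3)='.' (+6 fires, +6 burnt)
Step 4: cell (0,3)='.' (+5 fires, +6 burnt)
Step 5: cell (0,3)='.' (+3 fires, +5 burnt)
Step 6: cell (0,3)='.' (+1 fires, +3 burnt)
Step 7: cell (0,3)='.' (+0 fires, +1 burnt)
  fire out at step 7

2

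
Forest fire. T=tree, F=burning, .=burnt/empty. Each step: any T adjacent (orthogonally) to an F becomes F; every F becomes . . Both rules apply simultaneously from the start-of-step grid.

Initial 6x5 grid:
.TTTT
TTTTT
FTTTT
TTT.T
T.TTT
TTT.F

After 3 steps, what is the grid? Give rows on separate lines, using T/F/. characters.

Step 1: 4 trees catch fire, 2 burn out
  .TTTT
  FTTTT
  .FTTT
  FTT.T
  T.TTF
  TTT..
Step 2: 6 trees catch fire, 4 burn out
  .TTTT
  .FTTT
  ..FTT
  .FT.F
  F.TF.
  TTT..
Step 3: 7 trees catch fire, 6 burn out
  .FTTT
  ..FTT
  ...FF
  ..F..
  ..F..
  FTT..

.FTTT
..FTT
...FF
..F..
..F..
FTT..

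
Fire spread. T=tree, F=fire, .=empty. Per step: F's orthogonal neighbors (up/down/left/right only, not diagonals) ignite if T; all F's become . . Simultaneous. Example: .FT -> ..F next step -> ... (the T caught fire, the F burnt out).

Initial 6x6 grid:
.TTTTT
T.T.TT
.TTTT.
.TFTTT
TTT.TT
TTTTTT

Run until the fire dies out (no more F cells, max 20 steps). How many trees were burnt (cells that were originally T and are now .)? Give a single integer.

Answer: 27

Derivation:
Step 1: +4 fires, +1 burnt (F count now 4)
Step 2: +6 fires, +4 burnt (F count now 6)
Step 3: +7 fires, +6 burnt (F count now 7)
Step 4: +6 fires, +7 burnt (F count now 6)
Step 5: +3 fires, +6 burnt (F count now 3)
Step 6: +1 fires, +3 burnt (F count now 1)
Step 7: +0 fires, +1 burnt (F count now 0)
Fire out after step 7
Initially T: 28, now '.': 35
Total burnt (originally-T cells now '.'): 27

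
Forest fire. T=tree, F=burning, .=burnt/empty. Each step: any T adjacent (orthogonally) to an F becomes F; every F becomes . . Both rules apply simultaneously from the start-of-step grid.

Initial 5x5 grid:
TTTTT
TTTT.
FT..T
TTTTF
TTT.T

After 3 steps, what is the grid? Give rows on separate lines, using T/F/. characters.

Step 1: 6 trees catch fire, 2 burn out
  TTTTT
  FTTT.
  .F..F
  FTTF.
  TTT.F
Step 2: 5 trees catch fire, 6 burn out
  FTTTT
  .FTT.
  .....
  .FF..
  FTT..
Step 3: 4 trees catch fire, 5 burn out
  .FTTT
  ..FT.
  .....
  .....
  .FF..

.FTTT
..FT.
.....
.....
.FF..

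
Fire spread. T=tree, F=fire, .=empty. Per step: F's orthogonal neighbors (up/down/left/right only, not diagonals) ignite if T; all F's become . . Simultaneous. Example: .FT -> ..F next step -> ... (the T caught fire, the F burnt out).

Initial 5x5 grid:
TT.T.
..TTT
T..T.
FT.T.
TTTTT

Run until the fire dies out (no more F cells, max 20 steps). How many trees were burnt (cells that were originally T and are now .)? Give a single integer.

Answer: 13

Derivation:
Step 1: +3 fires, +1 burnt (F count now 3)
Step 2: +1 fires, +3 burnt (F count now 1)
Step 3: +1 fires, +1 burnt (F count now 1)
Step 4: +1 fires, +1 burnt (F count now 1)
Step 5: +2 fires, +1 burnt (F count now 2)
Step 6: +1 fires, +2 burnt (F count now 1)
Step 7: +1 fires, +1 burnt (F count now 1)
Step 8: +3 fires, +1 burnt (F count now 3)
Step 9: +0 fires, +3 burnt (F count now 0)
Fire out after step 9
Initially T: 15, now '.': 23
Total burnt (originally-T cells now '.'): 13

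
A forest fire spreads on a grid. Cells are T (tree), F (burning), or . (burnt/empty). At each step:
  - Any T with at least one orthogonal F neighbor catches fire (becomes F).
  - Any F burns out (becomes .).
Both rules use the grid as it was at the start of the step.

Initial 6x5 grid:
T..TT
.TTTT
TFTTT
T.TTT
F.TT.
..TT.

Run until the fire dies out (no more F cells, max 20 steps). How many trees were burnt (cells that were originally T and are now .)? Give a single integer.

Step 1: +4 fires, +2 burnt (F count now 4)
Step 2: +3 fires, +4 burnt (F count now 3)
Step 3: +4 fires, +3 burnt (F count now 4)
Step 4: +5 fires, +4 burnt (F count now 5)
Step 5: +2 fires, +5 burnt (F count now 2)
Step 6: +0 fires, +2 burnt (F count now 0)
Fire out after step 6
Initially T: 19, now '.': 29
Total burnt (originally-T cells now '.'): 18

Answer: 18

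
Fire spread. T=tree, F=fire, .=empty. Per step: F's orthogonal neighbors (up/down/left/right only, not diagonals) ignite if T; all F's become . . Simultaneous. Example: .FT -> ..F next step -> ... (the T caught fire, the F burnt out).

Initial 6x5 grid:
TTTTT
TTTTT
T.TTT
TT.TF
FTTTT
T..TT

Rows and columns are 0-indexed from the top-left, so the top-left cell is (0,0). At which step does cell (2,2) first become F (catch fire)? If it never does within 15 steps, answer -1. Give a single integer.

Step 1: cell (2,2)='T' (+6 fires, +2 burnt)
Step 2: cell (2,2)='T' (+7 fires, +6 burnt)
Step 3: cell (2,2)='F' (+5 fires, +7 burnt)
  -> target ignites at step 3
Step 4: cell (2,2)='.' (+4 fires, +5 burnt)
Step 5: cell (2,2)='.' (+2 fires, +4 burnt)
Step 6: cell (2,2)='.' (+0 fires, +2 burnt)
  fire out at step 6

3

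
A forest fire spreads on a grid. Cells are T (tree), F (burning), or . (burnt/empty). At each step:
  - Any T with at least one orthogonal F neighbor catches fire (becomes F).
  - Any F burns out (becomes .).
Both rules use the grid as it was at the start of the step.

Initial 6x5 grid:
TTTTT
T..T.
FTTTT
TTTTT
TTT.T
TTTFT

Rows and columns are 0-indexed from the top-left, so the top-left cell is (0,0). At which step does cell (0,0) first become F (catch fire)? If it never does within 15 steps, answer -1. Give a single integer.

Step 1: cell (0,0)='T' (+5 fires, +2 burnt)
Step 2: cell (0,0)='F' (+7 fires, +5 burnt)
  -> target ignites at step 2
Step 3: cell (0,0)='.' (+6 fires, +7 burnt)
Step 4: cell (0,0)='.' (+4 fires, +6 burnt)
Step 5: cell (0,0)='.' (+1 fires, +4 burnt)
Step 6: cell (0,0)='.' (+1 fires, +1 burnt)
Step 7: cell (0,0)='.' (+0 fires, +1 burnt)
  fire out at step 7

2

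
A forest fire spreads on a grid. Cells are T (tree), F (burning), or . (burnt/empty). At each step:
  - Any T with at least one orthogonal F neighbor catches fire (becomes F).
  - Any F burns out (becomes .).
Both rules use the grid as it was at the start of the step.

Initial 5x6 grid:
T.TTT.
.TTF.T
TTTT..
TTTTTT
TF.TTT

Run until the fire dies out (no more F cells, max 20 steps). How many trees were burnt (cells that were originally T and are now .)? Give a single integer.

Step 1: +5 fires, +2 burnt (F count now 5)
Step 2: +8 fires, +5 burnt (F count now 8)
Step 3: +3 fires, +8 burnt (F count now 3)
Step 4: +2 fires, +3 burnt (F count now 2)
Step 5: +1 fires, +2 burnt (F count now 1)
Step 6: +0 fires, +1 burnt (F count now 0)
Fire out after step 6
Initially T: 21, now '.': 28
Total burnt (originally-T cells now '.'): 19

Answer: 19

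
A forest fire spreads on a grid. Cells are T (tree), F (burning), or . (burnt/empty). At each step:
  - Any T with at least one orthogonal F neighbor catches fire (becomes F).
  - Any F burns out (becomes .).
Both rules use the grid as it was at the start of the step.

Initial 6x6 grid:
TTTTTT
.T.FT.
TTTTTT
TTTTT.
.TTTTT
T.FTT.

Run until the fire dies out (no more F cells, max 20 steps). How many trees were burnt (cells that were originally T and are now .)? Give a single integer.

Answer: 26

Derivation:
Step 1: +5 fires, +2 burnt (F count now 5)
Step 2: +9 fires, +5 burnt (F count now 9)
Step 3: +7 fires, +9 burnt (F count now 7)
Step 4: +5 fires, +7 burnt (F count now 5)
Step 5: +0 fires, +5 burnt (F count now 0)
Fire out after step 5
Initially T: 27, now '.': 35
Total burnt (originally-T cells now '.'): 26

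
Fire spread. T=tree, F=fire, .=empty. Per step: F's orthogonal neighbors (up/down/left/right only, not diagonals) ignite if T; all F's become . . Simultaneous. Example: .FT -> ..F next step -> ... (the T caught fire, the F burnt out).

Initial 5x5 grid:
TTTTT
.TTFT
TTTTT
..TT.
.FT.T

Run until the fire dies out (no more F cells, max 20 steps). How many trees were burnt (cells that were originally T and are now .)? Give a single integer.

Answer: 16

Derivation:
Step 1: +5 fires, +2 burnt (F count now 5)
Step 2: +7 fires, +5 burnt (F count now 7)
Step 3: +2 fires, +7 burnt (F count now 2)
Step 4: +2 fires, +2 burnt (F count now 2)
Step 5: +0 fires, +2 burnt (F count now 0)
Fire out after step 5
Initially T: 17, now '.': 24
Total burnt (originally-T cells now '.'): 16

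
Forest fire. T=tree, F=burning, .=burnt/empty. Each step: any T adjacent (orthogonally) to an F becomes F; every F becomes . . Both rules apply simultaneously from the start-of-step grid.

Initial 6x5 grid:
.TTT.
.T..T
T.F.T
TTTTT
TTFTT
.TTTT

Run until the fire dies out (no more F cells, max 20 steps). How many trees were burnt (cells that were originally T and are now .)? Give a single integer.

Answer: 16

Derivation:
Step 1: +4 fires, +2 burnt (F count now 4)
Step 2: +6 fires, +4 burnt (F count now 6)
Step 3: +3 fires, +6 burnt (F count now 3)
Step 4: +2 fires, +3 burnt (F count now 2)
Step 5: +1 fires, +2 burnt (F count now 1)
Step 6: +0 fires, +1 burnt (F count now 0)
Fire out after step 6
Initially T: 20, now '.': 26
Total burnt (originally-T cells now '.'): 16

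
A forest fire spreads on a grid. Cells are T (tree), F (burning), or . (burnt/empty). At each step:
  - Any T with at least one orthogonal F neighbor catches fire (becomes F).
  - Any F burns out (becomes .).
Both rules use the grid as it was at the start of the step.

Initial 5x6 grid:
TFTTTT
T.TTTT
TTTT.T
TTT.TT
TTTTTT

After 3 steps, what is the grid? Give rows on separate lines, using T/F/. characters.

Step 1: 2 trees catch fire, 1 burn out
  F.FTTT
  T.TTTT
  TTTT.T
  TTT.TT
  TTTTTT
Step 2: 3 trees catch fire, 2 burn out
  ...FTT
  F.FTTT
  TTTT.T
  TTT.TT
  TTTTTT
Step 3: 4 trees catch fire, 3 burn out
  ....FT
  ...FTT
  FTFT.T
  TTT.TT
  TTTTTT

....FT
...FTT
FTFT.T
TTT.TT
TTTTTT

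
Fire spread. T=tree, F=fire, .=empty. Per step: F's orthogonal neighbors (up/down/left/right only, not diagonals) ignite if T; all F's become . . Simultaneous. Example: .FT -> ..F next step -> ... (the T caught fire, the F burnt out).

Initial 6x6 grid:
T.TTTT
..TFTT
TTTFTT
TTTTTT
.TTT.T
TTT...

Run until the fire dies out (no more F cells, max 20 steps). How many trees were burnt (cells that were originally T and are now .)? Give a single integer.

Answer: 25

Derivation:
Step 1: +6 fires, +2 burnt (F count now 6)
Step 2: +8 fires, +6 burnt (F count now 8)
Step 3: +5 fires, +8 burnt (F count now 5)
Step 4: +4 fires, +5 burnt (F count now 4)
Step 5: +1 fires, +4 burnt (F count now 1)
Step 6: +1 fires, +1 burnt (F count now 1)
Step 7: +0 fires, +1 burnt (F count now 0)
Fire out after step 7
Initially T: 26, now '.': 35
Total burnt (originally-T cells now '.'): 25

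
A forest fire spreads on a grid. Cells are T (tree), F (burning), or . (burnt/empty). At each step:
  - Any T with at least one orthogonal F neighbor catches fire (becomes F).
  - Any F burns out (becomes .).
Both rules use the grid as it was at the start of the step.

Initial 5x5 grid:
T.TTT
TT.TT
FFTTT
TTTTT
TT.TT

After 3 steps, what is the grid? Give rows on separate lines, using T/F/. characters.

Step 1: 5 trees catch fire, 2 burn out
  T.TTT
  FF.TT
  ..FTT
  FFTTT
  TT.TT
Step 2: 5 trees catch fire, 5 burn out
  F.TTT
  ...TT
  ...FT
  ..FTT
  FF.TT
Step 3: 3 trees catch fire, 5 burn out
  ..TTT
  ...FT
  ....F
  ...FT
  ...TT

..TTT
...FT
....F
...FT
...TT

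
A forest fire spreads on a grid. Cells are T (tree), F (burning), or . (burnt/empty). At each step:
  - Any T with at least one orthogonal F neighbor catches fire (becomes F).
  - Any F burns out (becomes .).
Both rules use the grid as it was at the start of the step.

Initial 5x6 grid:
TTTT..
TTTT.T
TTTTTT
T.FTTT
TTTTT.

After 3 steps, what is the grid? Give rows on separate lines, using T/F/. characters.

Step 1: 3 trees catch fire, 1 burn out
  TTTT..
  TTTT.T
  TTFTTT
  T..FTT
  TTFTT.
Step 2: 6 trees catch fire, 3 burn out
  TTTT..
  TTFT.T
  TF.FTT
  T...FT
  TF.FT.
Step 3: 8 trees catch fire, 6 burn out
  TTFT..
  TF.F.T
  F...FT
  T....F
  F...F.

TTFT..
TF.F.T
F...FT
T....F
F...F.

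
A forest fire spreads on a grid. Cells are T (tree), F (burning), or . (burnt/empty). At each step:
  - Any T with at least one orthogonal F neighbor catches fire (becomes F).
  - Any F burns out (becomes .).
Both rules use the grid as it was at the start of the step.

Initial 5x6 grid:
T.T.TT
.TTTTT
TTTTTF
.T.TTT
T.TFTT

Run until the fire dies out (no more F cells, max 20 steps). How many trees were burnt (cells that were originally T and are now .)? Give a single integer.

Answer: 20

Derivation:
Step 1: +6 fires, +2 burnt (F count now 6)
Step 2: +5 fires, +6 burnt (F count now 5)
Step 3: +3 fires, +5 burnt (F count now 3)
Step 4: +2 fires, +3 burnt (F count now 2)
Step 5: +4 fires, +2 burnt (F count now 4)
Step 6: +0 fires, +4 burnt (F count now 0)
Fire out after step 6
Initially T: 22, now '.': 28
Total burnt (originally-T cells now '.'): 20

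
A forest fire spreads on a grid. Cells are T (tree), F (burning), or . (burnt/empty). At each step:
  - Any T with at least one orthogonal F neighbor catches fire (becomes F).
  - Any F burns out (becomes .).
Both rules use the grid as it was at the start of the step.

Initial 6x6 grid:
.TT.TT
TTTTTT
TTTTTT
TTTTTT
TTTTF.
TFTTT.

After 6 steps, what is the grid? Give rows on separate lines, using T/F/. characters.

Step 1: 6 trees catch fire, 2 burn out
  .TT.TT
  TTTTTT
  TTTTTT
  TTTTFT
  TFTF..
  F.FTF.
Step 2: 7 trees catch fire, 6 burn out
  .TT.TT
  TTTTTT
  TTTTFT
  TFTF.F
  F.F...
  ...F..
Step 3: 6 trees catch fire, 7 burn out
  .TT.TT
  TTTTFT
  TFTF.F
  F.F...
  ......
  ......
Step 4: 6 trees catch fire, 6 burn out
  .TT.FT
  TFTF.F
  F.F...
  ......
  ......
  ......
Step 5: 4 trees catch fire, 6 burn out
  .FT..F
  F.F...
  ......
  ......
  ......
  ......
Step 6: 1 trees catch fire, 4 burn out
  ..F...
  ......
  ......
  ......
  ......
  ......

..F...
......
......
......
......
......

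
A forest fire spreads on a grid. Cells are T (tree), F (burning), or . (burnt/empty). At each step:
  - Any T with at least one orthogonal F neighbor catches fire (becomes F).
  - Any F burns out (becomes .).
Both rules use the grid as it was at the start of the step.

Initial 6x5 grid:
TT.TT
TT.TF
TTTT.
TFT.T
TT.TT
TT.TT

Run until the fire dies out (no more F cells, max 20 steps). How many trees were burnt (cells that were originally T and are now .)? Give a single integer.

Answer: 17

Derivation:
Step 1: +6 fires, +2 burnt (F count now 6)
Step 2: +7 fires, +6 burnt (F count now 7)
Step 3: +3 fires, +7 burnt (F count now 3)
Step 4: +1 fires, +3 burnt (F count now 1)
Step 5: +0 fires, +1 burnt (F count now 0)
Fire out after step 5
Initially T: 22, now '.': 25
Total burnt (originally-T cells now '.'): 17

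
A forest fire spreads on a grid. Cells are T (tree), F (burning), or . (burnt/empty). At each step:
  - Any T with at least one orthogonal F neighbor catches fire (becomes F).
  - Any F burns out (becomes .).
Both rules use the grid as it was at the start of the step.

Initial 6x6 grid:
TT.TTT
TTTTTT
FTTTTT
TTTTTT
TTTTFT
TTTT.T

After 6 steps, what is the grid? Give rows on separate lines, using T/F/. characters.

Step 1: 6 trees catch fire, 2 burn out
  TT.TTT
  FTTTTT
  .FTTTT
  FTTTFT
  TTTF.F
  TTTT.T
Step 2: 11 trees catch fire, 6 burn out
  FT.TTT
  .FTTTT
  ..FTFT
  .FTF.F
  FTF...
  TTTF.F
Step 3: 9 trees catch fire, 11 burn out
  .F.TTT
  ..FTFT
  ...F.F
  ..F...
  .F....
  FTF...
Step 4: 4 trees catch fire, 9 burn out
  ...TFT
  ...F.F
  ......
  ......
  ......
  .F....
Step 5: 2 trees catch fire, 4 burn out
  ...F.F
  ......
  ......
  ......
  ......
  ......
Step 6: 0 trees catch fire, 2 burn out
  ......
  ......
  ......
  ......
  ......
  ......

......
......
......
......
......
......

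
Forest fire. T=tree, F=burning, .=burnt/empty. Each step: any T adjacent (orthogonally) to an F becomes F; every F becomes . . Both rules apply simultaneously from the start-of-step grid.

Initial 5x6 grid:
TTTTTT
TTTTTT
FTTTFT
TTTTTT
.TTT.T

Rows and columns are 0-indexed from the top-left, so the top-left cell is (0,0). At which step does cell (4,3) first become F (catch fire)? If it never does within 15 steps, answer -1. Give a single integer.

Step 1: cell (4,3)='T' (+7 fires, +2 burnt)
Step 2: cell (4,3)='T' (+9 fires, +7 burnt)
Step 3: cell (4,3)='F' (+8 fires, +9 burnt)
  -> target ignites at step 3
Step 4: cell (4,3)='.' (+2 fires, +8 burnt)
Step 5: cell (4,3)='.' (+0 fires, +2 burnt)
  fire out at step 5

3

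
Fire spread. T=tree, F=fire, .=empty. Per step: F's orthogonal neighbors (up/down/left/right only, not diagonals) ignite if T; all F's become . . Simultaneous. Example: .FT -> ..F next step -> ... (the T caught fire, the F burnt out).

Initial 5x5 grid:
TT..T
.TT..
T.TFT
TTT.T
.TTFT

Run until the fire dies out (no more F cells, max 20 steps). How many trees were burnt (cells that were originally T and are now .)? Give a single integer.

Step 1: +4 fires, +2 burnt (F count now 4)
Step 2: +4 fires, +4 burnt (F count now 4)
Step 3: +2 fires, +4 burnt (F count now 2)
Step 4: +2 fires, +2 burnt (F count now 2)
Step 5: +2 fires, +2 burnt (F count now 2)
Step 6: +0 fires, +2 burnt (F count now 0)
Fire out after step 6
Initially T: 15, now '.': 24
Total burnt (originally-T cells now '.'): 14

Answer: 14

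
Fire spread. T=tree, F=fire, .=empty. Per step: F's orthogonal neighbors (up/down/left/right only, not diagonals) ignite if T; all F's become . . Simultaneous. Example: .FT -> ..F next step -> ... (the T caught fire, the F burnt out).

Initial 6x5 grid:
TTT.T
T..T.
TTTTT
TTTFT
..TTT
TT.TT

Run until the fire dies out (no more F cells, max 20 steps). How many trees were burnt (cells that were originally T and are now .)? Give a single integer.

Answer: 19

Derivation:
Step 1: +4 fires, +1 burnt (F count now 4)
Step 2: +7 fires, +4 burnt (F count now 7)
Step 3: +3 fires, +7 burnt (F count now 3)
Step 4: +1 fires, +3 burnt (F count now 1)
Step 5: +1 fires, +1 burnt (F count now 1)
Step 6: +1 fires, +1 burnt (F count now 1)
Step 7: +1 fires, +1 burnt (F count now 1)
Step 8: +1 fires, +1 burnt (F count now 1)
Step 9: +0 fires, +1 burnt (F count now 0)
Fire out after step 9
Initially T: 22, now '.': 27
Total burnt (originally-T cells now '.'): 19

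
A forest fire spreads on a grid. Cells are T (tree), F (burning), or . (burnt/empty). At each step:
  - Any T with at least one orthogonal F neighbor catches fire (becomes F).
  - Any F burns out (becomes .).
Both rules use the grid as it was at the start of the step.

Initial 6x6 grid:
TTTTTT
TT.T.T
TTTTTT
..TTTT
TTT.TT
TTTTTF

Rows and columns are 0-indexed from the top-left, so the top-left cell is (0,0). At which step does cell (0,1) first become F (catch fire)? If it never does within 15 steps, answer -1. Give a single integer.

Step 1: cell (0,1)='T' (+2 fires, +1 burnt)
Step 2: cell (0,1)='T' (+3 fires, +2 burnt)
Step 3: cell (0,1)='T' (+3 fires, +3 burnt)
Step 4: cell (0,1)='T' (+5 fires, +3 burnt)
Step 5: cell (0,1)='T' (+5 fires, +5 burnt)
Step 6: cell (0,1)='T' (+4 fires, +5 burnt)
Step 7: cell (0,1)='T' (+2 fires, +4 burnt)
Step 8: cell (0,1)='T' (+3 fires, +2 burnt)
Step 9: cell (0,1)='F' (+2 fires, +3 burnt)
  -> target ignites at step 9
Step 10: cell (0,1)='.' (+1 fires, +2 burnt)
Step 11: cell (0,1)='.' (+0 fires, +1 burnt)
  fire out at step 11

9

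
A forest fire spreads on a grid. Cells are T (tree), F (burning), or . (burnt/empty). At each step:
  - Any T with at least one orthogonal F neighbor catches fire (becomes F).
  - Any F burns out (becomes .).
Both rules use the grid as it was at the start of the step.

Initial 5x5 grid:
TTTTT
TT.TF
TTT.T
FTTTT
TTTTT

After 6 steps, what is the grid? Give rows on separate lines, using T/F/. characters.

Step 1: 6 trees catch fire, 2 burn out
  TTTTF
  TT.F.
  FTT.F
  .FTTT
  FTTTT
Step 2: 6 trees catch fire, 6 burn out
  TTTF.
  FT...
  .FT..
  ..FTF
  .FTTT
Step 3: 7 trees catch fire, 6 burn out
  FTF..
  .F...
  ..F..
  ...F.
  ..FTF
Step 4: 2 trees catch fire, 7 burn out
  .F...
  .....
  .....
  .....
  ...F.
Step 5: 0 trees catch fire, 2 burn out
  .....
  .....
  .....
  .....
  .....
Step 6: 0 trees catch fire, 0 burn out
  .....
  .....
  .....
  .....
  .....

.....
.....
.....
.....
.....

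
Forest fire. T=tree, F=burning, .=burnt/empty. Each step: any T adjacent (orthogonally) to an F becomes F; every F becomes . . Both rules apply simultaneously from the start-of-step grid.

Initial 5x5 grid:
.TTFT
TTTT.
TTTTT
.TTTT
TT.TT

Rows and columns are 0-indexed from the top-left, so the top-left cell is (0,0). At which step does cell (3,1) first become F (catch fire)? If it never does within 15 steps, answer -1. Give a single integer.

Step 1: cell (3,1)='T' (+3 fires, +1 burnt)
Step 2: cell (3,1)='T' (+3 fires, +3 burnt)
Step 3: cell (3,1)='T' (+4 fires, +3 burnt)
Step 4: cell (3,1)='T' (+5 fires, +4 burnt)
Step 5: cell (3,1)='F' (+3 fires, +5 burnt)
  -> target ignites at step 5
Step 6: cell (3,1)='.' (+1 fires, +3 burnt)
Step 7: cell (3,1)='.' (+1 fires, +1 burnt)
Step 8: cell (3,1)='.' (+0 fires, +1 burnt)
  fire out at step 8

5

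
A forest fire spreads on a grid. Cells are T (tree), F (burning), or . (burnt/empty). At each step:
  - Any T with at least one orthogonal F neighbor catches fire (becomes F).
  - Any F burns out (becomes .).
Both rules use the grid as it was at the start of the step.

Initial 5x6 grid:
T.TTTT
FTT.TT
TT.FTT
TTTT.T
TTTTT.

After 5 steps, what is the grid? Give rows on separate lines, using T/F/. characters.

Step 1: 5 trees catch fire, 2 burn out
  F.TTTT
  .FT.TT
  FT..FT
  TTTF.T
  TTTTT.
Step 2: 7 trees catch fire, 5 burn out
  ..TTTT
  ..F.FT
  .F...F
  FTF..T
  TTTFT.
Step 3: 8 trees catch fire, 7 burn out
  ..FTFT
  .....F
  ......
  .F...F
  FTF.F.
Step 4: 3 trees catch fire, 8 burn out
  ...F.F
  ......
  ......
  ......
  .F....
Step 5: 0 trees catch fire, 3 burn out
  ......
  ......
  ......
  ......
  ......

......
......
......
......
......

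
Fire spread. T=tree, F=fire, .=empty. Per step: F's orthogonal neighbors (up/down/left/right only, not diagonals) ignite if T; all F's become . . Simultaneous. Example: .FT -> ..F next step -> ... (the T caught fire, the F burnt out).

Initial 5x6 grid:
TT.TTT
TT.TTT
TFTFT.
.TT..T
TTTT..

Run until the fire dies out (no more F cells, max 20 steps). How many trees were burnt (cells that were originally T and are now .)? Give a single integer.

Step 1: +6 fires, +2 burnt (F count now 6)
Step 2: +6 fires, +6 burnt (F count now 6)
Step 3: +5 fires, +6 burnt (F count now 5)
Step 4: +2 fires, +5 burnt (F count now 2)
Step 5: +0 fires, +2 burnt (F count now 0)
Fire out after step 5
Initially T: 20, now '.': 29
Total burnt (originally-T cells now '.'): 19

Answer: 19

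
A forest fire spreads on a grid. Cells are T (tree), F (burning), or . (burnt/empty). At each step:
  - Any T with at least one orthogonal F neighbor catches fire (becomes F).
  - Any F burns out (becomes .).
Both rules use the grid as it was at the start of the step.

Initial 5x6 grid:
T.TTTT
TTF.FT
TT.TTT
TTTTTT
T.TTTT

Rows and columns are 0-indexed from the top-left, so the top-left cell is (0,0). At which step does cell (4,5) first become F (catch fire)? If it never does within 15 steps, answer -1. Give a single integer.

Step 1: cell (4,5)='T' (+5 fires, +2 burnt)
Step 2: cell (4,5)='T' (+7 fires, +5 burnt)
Step 3: cell (4,5)='T' (+6 fires, +7 burnt)
Step 4: cell (4,5)='F' (+4 fires, +6 burnt)
  -> target ignites at step 4
Step 5: cell (4,5)='.' (+2 fires, +4 burnt)
Step 6: cell (4,5)='.' (+0 fires, +2 burnt)
  fire out at step 6

4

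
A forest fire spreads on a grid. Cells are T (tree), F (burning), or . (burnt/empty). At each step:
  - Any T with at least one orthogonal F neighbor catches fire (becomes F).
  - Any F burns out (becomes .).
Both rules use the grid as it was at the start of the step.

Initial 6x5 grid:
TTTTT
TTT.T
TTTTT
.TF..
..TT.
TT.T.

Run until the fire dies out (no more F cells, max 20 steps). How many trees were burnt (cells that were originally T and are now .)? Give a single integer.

Step 1: +3 fires, +1 burnt (F count now 3)
Step 2: +4 fires, +3 burnt (F count now 4)
Step 3: +5 fires, +4 burnt (F count now 5)
Step 4: +4 fires, +5 burnt (F count now 4)
Step 5: +2 fires, +4 burnt (F count now 2)
Step 6: +0 fires, +2 burnt (F count now 0)
Fire out after step 6
Initially T: 20, now '.': 28
Total burnt (originally-T cells now '.'): 18

Answer: 18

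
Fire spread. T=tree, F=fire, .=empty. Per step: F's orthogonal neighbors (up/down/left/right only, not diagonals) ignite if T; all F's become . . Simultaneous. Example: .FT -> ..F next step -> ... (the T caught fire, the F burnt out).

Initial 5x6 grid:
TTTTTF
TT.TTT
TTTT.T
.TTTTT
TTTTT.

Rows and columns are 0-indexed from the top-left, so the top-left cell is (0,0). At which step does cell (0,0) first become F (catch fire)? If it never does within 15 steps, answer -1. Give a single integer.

Step 1: cell (0,0)='T' (+2 fires, +1 burnt)
Step 2: cell (0,0)='T' (+3 fires, +2 burnt)
Step 3: cell (0,0)='T' (+3 fires, +3 burnt)
Step 4: cell (0,0)='T' (+3 fires, +3 burnt)
Step 5: cell (0,0)='F' (+5 fires, +3 burnt)
  -> target ignites at step 5
Step 6: cell (0,0)='.' (+4 fires, +5 burnt)
Step 7: cell (0,0)='.' (+3 fires, +4 burnt)
Step 8: cell (0,0)='.' (+1 fires, +3 burnt)
Step 9: cell (0,0)='.' (+1 fires, +1 burnt)
Step 10: cell (0,0)='.' (+0 fires, +1 burnt)
  fire out at step 10

5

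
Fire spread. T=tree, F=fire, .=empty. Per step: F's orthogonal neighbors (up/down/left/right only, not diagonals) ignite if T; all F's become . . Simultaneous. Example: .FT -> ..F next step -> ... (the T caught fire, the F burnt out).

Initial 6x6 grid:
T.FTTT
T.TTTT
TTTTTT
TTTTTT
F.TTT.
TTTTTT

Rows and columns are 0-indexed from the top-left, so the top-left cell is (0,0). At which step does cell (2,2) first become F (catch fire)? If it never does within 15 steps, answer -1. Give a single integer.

Step 1: cell (2,2)='T' (+4 fires, +2 burnt)
Step 2: cell (2,2)='F' (+6 fires, +4 burnt)
  -> target ignites at step 2
Step 3: cell (2,2)='.' (+7 fires, +6 burnt)
Step 4: cell (2,2)='.' (+6 fires, +7 burnt)
Step 5: cell (2,2)='.' (+4 fires, +6 burnt)
Step 6: cell (2,2)='.' (+3 fires, +4 burnt)
Step 7: cell (2,2)='.' (+0 fires, +3 burnt)
  fire out at step 7

2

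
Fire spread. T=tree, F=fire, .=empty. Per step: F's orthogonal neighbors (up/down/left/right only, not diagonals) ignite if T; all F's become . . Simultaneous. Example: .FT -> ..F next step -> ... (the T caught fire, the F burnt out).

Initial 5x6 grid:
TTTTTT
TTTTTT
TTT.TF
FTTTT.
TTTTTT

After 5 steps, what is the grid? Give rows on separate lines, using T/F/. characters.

Step 1: 5 trees catch fire, 2 burn out
  TTTTTT
  TTTTTF
  FTT.F.
  .FTTT.
  FTTTTT
Step 2: 7 trees catch fire, 5 burn out
  TTTTTF
  FTTTF.
  .FT...
  ..FTF.
  .FTTTT
Step 3: 8 trees catch fire, 7 burn out
  FTTTF.
  .FTF..
  ..F...
  ...F..
  ..FTFT
Step 4: 5 trees catch fire, 8 burn out
  .FTF..
  ..F...
  ......
  ......
  ...F.F
Step 5: 1 trees catch fire, 5 burn out
  ..F...
  ......
  ......
  ......
  ......

..F...
......
......
......
......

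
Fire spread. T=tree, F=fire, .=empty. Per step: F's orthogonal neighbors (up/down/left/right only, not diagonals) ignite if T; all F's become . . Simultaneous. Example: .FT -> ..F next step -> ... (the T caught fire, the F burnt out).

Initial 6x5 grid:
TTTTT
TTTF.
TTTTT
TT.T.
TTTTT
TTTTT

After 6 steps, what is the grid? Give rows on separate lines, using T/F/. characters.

Step 1: 3 trees catch fire, 1 burn out
  TTTFT
  TTF..
  TTTFT
  TT.T.
  TTTTT
  TTTTT
Step 2: 6 trees catch fire, 3 burn out
  TTF.F
  TF...
  TTF.F
  TT.F.
  TTTTT
  TTTTT
Step 3: 4 trees catch fire, 6 burn out
  TF...
  F....
  TF...
  TT...
  TTTFT
  TTTTT
Step 4: 6 trees catch fire, 4 burn out
  F....
  .....
  F....
  TF...
  TTF.F
  TTTFT
Step 5: 4 trees catch fire, 6 burn out
  .....
  .....
  .....
  F....
  TF...
  TTF.F
Step 6: 2 trees catch fire, 4 burn out
  .....
  .....
  .....
  .....
  F....
  TF...

.....
.....
.....
.....
F....
TF...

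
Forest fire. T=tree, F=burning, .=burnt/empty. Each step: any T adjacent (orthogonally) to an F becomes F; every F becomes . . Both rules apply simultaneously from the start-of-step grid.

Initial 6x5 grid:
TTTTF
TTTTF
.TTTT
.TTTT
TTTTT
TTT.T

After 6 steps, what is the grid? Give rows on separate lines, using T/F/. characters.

Step 1: 3 trees catch fire, 2 burn out
  TTTF.
  TTTF.
  .TTTF
  .TTTT
  TTTTT
  TTT.T
Step 2: 4 trees catch fire, 3 burn out
  TTF..
  TTF..
  .TTF.
  .TTTF
  TTTTT
  TTT.T
Step 3: 5 trees catch fire, 4 burn out
  TF...
  TF...
  .TF..
  .TTF.
  TTTTF
  TTT.T
Step 4: 6 trees catch fire, 5 burn out
  F....
  F....
  .F...
  .TF..
  TTTF.
  TTT.F
Step 5: 2 trees catch fire, 6 burn out
  .....
  .....
  .....
  .F...
  TTF..
  TTT..
Step 6: 2 trees catch fire, 2 burn out
  .....
  .....
  .....
  .....
  TF...
  TTF..

.....
.....
.....
.....
TF...
TTF..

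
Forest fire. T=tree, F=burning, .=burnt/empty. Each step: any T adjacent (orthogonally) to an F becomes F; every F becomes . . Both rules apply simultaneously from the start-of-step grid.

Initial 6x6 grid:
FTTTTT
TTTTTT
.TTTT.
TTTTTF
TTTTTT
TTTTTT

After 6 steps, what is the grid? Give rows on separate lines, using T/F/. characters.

Step 1: 4 trees catch fire, 2 burn out
  .FTTTT
  FTTTTT
  .TTTT.
  TTTTF.
  TTTTTF
  TTTTTT
Step 2: 6 trees catch fire, 4 burn out
  ..FTTT
  .FTTTT
  .TTTF.
  TTTF..
  TTTTF.
  TTTTTF
Step 3: 8 trees catch fire, 6 burn out
  ...FTT
  ..FTFT
  .FTF..
  TTF...
  TTTF..
  TTTTF.
Step 4: 7 trees catch fire, 8 burn out
  ....FT
  ...F.F
  ..F...
  TF....
  TTF...
  TTTF..
Step 5: 4 trees catch fire, 7 burn out
  .....F
  ......
  ......
  F.....
  TF....
  TTF...
Step 6: 2 trees catch fire, 4 burn out
  ......
  ......
  ......
  ......
  F.....
  TF....

......
......
......
......
F.....
TF....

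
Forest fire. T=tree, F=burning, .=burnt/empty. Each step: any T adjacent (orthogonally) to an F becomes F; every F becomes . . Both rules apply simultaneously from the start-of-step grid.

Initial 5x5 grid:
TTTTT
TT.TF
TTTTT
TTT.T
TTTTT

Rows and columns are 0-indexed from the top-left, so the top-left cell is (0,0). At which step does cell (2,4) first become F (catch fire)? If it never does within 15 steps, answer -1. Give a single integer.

Step 1: cell (2,4)='F' (+3 fires, +1 burnt)
  -> target ignites at step 1
Step 2: cell (2,4)='.' (+3 fires, +3 burnt)
Step 3: cell (2,4)='.' (+3 fires, +3 burnt)
Step 4: cell (2,4)='.' (+4 fires, +3 burnt)
Step 5: cell (2,4)='.' (+5 fires, +4 burnt)
Step 6: cell (2,4)='.' (+3 fires, +5 burnt)
Step 7: cell (2,4)='.' (+1 fires, +3 burnt)
Step 8: cell (2,4)='.' (+0 fires, +1 burnt)
  fire out at step 8

1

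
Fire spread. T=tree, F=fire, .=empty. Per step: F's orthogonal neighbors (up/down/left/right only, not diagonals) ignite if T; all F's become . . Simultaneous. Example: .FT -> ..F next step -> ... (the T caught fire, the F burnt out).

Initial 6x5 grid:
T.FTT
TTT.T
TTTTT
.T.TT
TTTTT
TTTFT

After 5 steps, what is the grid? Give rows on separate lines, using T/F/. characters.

Step 1: 5 trees catch fire, 2 burn out
  T..FT
  TTF.T
  TTTTT
  .T.TT
  TTTFT
  TTF.F
Step 2: 7 trees catch fire, 5 burn out
  T...F
  TF..T
  TTFTT
  .T.FT
  TTF.F
  TF...
Step 3: 7 trees catch fire, 7 burn out
  T....
  F...F
  TF.FT
  .T..F
  TF...
  F....
Step 4: 5 trees catch fire, 7 burn out
  F....
  .....
  F...F
  .F...
  F....
  .....
Step 5: 0 trees catch fire, 5 burn out
  .....
  .....
  .....
  .....
  .....
  .....

.....
.....
.....
.....
.....
.....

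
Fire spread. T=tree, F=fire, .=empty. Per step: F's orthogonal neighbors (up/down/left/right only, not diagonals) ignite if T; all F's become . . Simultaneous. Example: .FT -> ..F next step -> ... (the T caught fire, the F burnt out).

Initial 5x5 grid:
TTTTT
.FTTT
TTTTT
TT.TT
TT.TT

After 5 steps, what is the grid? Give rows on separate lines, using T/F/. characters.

Step 1: 3 trees catch fire, 1 burn out
  TFTTT
  ..FTT
  TFTTT
  TT.TT
  TT.TT
Step 2: 6 trees catch fire, 3 burn out
  F.FTT
  ...FT
  F.FTT
  TF.TT
  TT.TT
Step 3: 5 trees catch fire, 6 burn out
  ...FT
  ....F
  ...FT
  F..TT
  TF.TT
Step 4: 4 trees catch fire, 5 burn out
  ....F
  .....
  ....F
  ...FT
  F..TT
Step 5: 2 trees catch fire, 4 burn out
  .....
  .....
  .....
  ....F
  ...FT

.....
.....
.....
....F
...FT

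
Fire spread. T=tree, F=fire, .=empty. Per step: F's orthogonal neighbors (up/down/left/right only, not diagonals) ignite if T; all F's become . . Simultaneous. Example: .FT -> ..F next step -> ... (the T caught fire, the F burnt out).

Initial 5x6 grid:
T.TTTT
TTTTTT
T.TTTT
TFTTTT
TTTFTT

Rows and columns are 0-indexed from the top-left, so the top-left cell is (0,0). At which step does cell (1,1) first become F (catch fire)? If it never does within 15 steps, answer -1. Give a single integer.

Step 1: cell (1,1)='T' (+6 fires, +2 burnt)
Step 2: cell (1,1)='T' (+6 fires, +6 burnt)
Step 3: cell (1,1)='T' (+5 fires, +6 burnt)
Step 4: cell (1,1)='F' (+6 fires, +5 burnt)
  -> target ignites at step 4
Step 5: cell (1,1)='.' (+2 fires, +6 burnt)
Step 6: cell (1,1)='.' (+1 fires, +2 burnt)
Step 7: cell (1,1)='.' (+0 fires, +1 burnt)
  fire out at step 7

4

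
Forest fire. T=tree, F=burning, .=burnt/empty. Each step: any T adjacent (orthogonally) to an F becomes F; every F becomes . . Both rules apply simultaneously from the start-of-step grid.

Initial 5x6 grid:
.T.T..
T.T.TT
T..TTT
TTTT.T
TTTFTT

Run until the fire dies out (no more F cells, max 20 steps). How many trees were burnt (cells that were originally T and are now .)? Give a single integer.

Step 1: +3 fires, +1 burnt (F count now 3)
Step 2: +4 fires, +3 burnt (F count now 4)
Step 3: +4 fires, +4 burnt (F count now 4)
Step 4: +3 fires, +4 burnt (F count now 3)
Step 5: +2 fires, +3 burnt (F count now 2)
Step 6: +1 fires, +2 burnt (F count now 1)
Step 7: +0 fires, +1 burnt (F count now 0)
Fire out after step 7
Initially T: 20, now '.': 27
Total burnt (originally-T cells now '.'): 17

Answer: 17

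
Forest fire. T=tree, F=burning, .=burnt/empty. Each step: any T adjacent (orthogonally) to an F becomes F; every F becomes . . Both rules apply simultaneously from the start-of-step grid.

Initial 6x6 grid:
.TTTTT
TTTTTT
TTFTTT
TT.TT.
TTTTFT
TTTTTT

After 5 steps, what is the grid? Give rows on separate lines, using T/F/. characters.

Step 1: 7 trees catch fire, 2 burn out
  .TTTTT
  TTFTTT
  TF.FTT
  TT.TF.
  TTTF.F
  TTTTFT
Step 2: 10 trees catch fire, 7 burn out
  .TFTTT
  TF.FTT
  F...FT
  TF.F..
  TTF...
  TTTF.F
Step 3: 8 trees catch fire, 10 burn out
  .F.FTT
  F...FT
  .....F
  F.....
  TF....
  TTF...
Step 4: 4 trees catch fire, 8 burn out
  ....FT
  .....F
  ......
  ......
  F.....
  TF....
Step 5: 2 trees catch fire, 4 burn out
  .....F
  ......
  ......
  ......
  ......
  F.....

.....F
......
......
......
......
F.....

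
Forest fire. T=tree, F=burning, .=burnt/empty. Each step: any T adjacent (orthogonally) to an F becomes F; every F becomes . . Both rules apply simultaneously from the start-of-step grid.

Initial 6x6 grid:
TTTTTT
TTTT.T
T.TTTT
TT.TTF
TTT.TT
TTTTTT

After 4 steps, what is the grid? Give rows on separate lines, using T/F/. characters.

Step 1: 3 trees catch fire, 1 burn out
  TTTTTT
  TTTT.T
  T.TTTF
  TT.TF.
  TTT.TF
  TTTTTT
Step 2: 5 trees catch fire, 3 burn out
  TTTTTT
  TTTT.F
  T.TTF.
  TT.F..
  TTT.F.
  TTTTTF
Step 3: 3 trees catch fire, 5 burn out
  TTTTTF
  TTTT..
  T.TF..
  TT....
  TTT...
  TTTTF.
Step 4: 4 trees catch fire, 3 burn out
  TTTTF.
  TTTF..
  T.F...
  TT....
  TTT...
  TTTF..

TTTTF.
TTTF..
T.F...
TT....
TTT...
TTTF..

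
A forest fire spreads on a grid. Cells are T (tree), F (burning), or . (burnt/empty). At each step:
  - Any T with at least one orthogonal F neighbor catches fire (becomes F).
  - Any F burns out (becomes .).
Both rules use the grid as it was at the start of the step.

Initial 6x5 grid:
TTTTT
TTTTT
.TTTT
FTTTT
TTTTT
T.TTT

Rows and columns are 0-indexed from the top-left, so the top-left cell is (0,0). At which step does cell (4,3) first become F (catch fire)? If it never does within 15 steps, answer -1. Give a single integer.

Step 1: cell (4,3)='T' (+2 fires, +1 burnt)
Step 2: cell (4,3)='T' (+4 fires, +2 burnt)
Step 3: cell (4,3)='T' (+4 fires, +4 burnt)
Step 4: cell (4,3)='F' (+7 fires, +4 burnt)
  -> target ignites at step 4
Step 5: cell (4,3)='.' (+6 fires, +7 burnt)
Step 6: cell (4,3)='.' (+3 fires, +6 burnt)
Step 7: cell (4,3)='.' (+1 fires, +3 burnt)
Step 8: cell (4,3)='.' (+0 fires, +1 burnt)
  fire out at step 8

4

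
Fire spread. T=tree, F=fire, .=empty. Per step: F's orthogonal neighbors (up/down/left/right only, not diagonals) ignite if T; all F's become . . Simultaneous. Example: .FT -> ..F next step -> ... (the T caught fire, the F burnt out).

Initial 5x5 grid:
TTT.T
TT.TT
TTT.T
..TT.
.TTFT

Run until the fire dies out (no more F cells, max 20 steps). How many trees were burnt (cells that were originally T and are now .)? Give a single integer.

Step 1: +3 fires, +1 burnt (F count now 3)
Step 2: +2 fires, +3 burnt (F count now 2)
Step 3: +1 fires, +2 burnt (F count now 1)
Step 4: +1 fires, +1 burnt (F count now 1)
Step 5: +2 fires, +1 burnt (F count now 2)
Step 6: +2 fires, +2 burnt (F count now 2)
Step 7: +2 fires, +2 burnt (F count now 2)
Step 8: +0 fires, +2 burnt (F count now 0)
Fire out after step 8
Initially T: 17, now '.': 21
Total burnt (originally-T cells now '.'): 13

Answer: 13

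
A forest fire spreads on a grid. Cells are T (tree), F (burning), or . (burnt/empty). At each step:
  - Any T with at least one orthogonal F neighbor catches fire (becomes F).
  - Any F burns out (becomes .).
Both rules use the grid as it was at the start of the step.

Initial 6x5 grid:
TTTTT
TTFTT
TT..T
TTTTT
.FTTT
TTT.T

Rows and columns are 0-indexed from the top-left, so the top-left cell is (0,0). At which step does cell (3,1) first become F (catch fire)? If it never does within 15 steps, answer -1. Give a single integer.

Step 1: cell (3,1)='F' (+6 fires, +2 burnt)
  -> target ignites at step 1
Step 2: cell (3,1)='.' (+10 fires, +6 burnt)
Step 3: cell (3,1)='.' (+6 fires, +10 burnt)
Step 4: cell (3,1)='.' (+2 fires, +6 burnt)
Step 5: cell (3,1)='.' (+0 fires, +2 burnt)
  fire out at step 5

1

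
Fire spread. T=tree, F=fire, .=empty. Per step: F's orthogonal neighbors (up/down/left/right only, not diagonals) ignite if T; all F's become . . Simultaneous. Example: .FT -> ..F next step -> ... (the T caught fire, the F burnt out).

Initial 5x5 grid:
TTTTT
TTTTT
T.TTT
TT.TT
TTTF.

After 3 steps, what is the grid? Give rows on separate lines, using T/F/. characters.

Step 1: 2 trees catch fire, 1 burn out
  TTTTT
  TTTTT
  T.TTT
  TT.FT
  TTF..
Step 2: 3 trees catch fire, 2 burn out
  TTTTT
  TTTTT
  T.TFT
  TT..F
  TF...
Step 3: 5 trees catch fire, 3 burn out
  TTTTT
  TTTFT
  T.F.F
  TF...
  F....

TTTTT
TTTFT
T.F.F
TF...
F....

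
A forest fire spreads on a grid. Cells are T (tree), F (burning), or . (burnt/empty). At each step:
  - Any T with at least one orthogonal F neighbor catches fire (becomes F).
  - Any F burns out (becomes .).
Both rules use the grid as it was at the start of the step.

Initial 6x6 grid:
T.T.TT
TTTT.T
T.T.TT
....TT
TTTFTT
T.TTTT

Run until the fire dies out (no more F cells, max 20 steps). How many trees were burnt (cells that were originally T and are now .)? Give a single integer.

Step 1: +3 fires, +1 burnt (F count now 3)
Step 2: +5 fires, +3 burnt (F count now 5)
Step 3: +4 fires, +5 burnt (F count now 4)
Step 4: +2 fires, +4 burnt (F count now 2)
Step 5: +1 fires, +2 burnt (F count now 1)
Step 6: +1 fires, +1 burnt (F count now 1)
Step 7: +1 fires, +1 burnt (F count now 1)
Step 8: +0 fires, +1 burnt (F count now 0)
Fire out after step 8
Initially T: 25, now '.': 28
Total burnt (originally-T cells now '.'): 17

Answer: 17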